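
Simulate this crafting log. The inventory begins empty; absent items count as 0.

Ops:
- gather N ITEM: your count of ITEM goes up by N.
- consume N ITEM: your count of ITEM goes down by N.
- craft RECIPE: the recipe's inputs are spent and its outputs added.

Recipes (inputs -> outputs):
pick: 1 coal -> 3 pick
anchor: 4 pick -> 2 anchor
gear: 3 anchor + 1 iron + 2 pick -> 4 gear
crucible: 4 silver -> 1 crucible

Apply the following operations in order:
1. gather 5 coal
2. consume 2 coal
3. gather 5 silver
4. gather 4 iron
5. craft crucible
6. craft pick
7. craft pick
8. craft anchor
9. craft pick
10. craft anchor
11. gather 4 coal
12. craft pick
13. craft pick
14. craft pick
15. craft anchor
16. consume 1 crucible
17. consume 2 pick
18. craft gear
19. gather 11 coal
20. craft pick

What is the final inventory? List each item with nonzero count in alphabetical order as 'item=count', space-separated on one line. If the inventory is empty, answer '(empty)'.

After 1 (gather 5 coal): coal=5
After 2 (consume 2 coal): coal=3
After 3 (gather 5 silver): coal=3 silver=5
After 4 (gather 4 iron): coal=3 iron=4 silver=5
After 5 (craft crucible): coal=3 crucible=1 iron=4 silver=1
After 6 (craft pick): coal=2 crucible=1 iron=4 pick=3 silver=1
After 7 (craft pick): coal=1 crucible=1 iron=4 pick=6 silver=1
After 8 (craft anchor): anchor=2 coal=1 crucible=1 iron=4 pick=2 silver=1
After 9 (craft pick): anchor=2 crucible=1 iron=4 pick=5 silver=1
After 10 (craft anchor): anchor=4 crucible=1 iron=4 pick=1 silver=1
After 11 (gather 4 coal): anchor=4 coal=4 crucible=1 iron=4 pick=1 silver=1
After 12 (craft pick): anchor=4 coal=3 crucible=1 iron=4 pick=4 silver=1
After 13 (craft pick): anchor=4 coal=2 crucible=1 iron=4 pick=7 silver=1
After 14 (craft pick): anchor=4 coal=1 crucible=1 iron=4 pick=10 silver=1
After 15 (craft anchor): anchor=6 coal=1 crucible=1 iron=4 pick=6 silver=1
After 16 (consume 1 crucible): anchor=6 coal=1 iron=4 pick=6 silver=1
After 17 (consume 2 pick): anchor=6 coal=1 iron=4 pick=4 silver=1
After 18 (craft gear): anchor=3 coal=1 gear=4 iron=3 pick=2 silver=1
After 19 (gather 11 coal): anchor=3 coal=12 gear=4 iron=3 pick=2 silver=1
After 20 (craft pick): anchor=3 coal=11 gear=4 iron=3 pick=5 silver=1

Answer: anchor=3 coal=11 gear=4 iron=3 pick=5 silver=1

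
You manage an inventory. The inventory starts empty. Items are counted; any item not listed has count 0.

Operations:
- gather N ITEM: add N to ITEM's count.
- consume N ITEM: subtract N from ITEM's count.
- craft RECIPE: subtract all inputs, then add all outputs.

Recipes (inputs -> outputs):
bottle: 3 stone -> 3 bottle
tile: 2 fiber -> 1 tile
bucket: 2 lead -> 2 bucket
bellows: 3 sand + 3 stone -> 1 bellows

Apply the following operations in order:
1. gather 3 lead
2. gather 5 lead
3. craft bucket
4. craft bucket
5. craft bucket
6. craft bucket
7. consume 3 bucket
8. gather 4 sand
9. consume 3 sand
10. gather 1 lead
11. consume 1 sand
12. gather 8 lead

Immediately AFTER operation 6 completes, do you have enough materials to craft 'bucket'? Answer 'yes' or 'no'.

Answer: no

Derivation:
After 1 (gather 3 lead): lead=3
After 2 (gather 5 lead): lead=8
After 3 (craft bucket): bucket=2 lead=6
After 4 (craft bucket): bucket=4 lead=4
After 5 (craft bucket): bucket=6 lead=2
After 6 (craft bucket): bucket=8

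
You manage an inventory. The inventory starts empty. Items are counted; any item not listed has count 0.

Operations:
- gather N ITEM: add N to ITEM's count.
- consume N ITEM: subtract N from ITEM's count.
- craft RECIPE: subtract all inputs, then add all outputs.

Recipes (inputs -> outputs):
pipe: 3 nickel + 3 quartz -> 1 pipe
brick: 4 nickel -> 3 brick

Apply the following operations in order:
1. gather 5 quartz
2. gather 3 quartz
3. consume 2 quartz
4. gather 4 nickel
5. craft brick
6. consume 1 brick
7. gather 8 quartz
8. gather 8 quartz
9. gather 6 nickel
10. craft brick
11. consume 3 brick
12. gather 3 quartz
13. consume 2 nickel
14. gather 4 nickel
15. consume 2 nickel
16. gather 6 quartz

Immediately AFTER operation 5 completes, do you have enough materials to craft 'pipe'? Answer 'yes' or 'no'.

Answer: no

Derivation:
After 1 (gather 5 quartz): quartz=5
After 2 (gather 3 quartz): quartz=8
After 3 (consume 2 quartz): quartz=6
After 4 (gather 4 nickel): nickel=4 quartz=6
After 5 (craft brick): brick=3 quartz=6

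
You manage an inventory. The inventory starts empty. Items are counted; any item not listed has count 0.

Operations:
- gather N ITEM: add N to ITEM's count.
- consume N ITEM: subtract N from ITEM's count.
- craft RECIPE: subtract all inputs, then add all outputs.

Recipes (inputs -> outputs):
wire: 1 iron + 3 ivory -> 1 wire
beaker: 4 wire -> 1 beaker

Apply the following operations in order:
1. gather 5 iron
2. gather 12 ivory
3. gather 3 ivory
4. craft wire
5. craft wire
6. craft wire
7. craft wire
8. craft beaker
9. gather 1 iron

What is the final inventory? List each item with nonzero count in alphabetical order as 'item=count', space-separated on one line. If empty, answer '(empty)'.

After 1 (gather 5 iron): iron=5
After 2 (gather 12 ivory): iron=5 ivory=12
After 3 (gather 3 ivory): iron=5 ivory=15
After 4 (craft wire): iron=4 ivory=12 wire=1
After 5 (craft wire): iron=3 ivory=9 wire=2
After 6 (craft wire): iron=2 ivory=6 wire=3
After 7 (craft wire): iron=1 ivory=3 wire=4
After 8 (craft beaker): beaker=1 iron=1 ivory=3
After 9 (gather 1 iron): beaker=1 iron=2 ivory=3

Answer: beaker=1 iron=2 ivory=3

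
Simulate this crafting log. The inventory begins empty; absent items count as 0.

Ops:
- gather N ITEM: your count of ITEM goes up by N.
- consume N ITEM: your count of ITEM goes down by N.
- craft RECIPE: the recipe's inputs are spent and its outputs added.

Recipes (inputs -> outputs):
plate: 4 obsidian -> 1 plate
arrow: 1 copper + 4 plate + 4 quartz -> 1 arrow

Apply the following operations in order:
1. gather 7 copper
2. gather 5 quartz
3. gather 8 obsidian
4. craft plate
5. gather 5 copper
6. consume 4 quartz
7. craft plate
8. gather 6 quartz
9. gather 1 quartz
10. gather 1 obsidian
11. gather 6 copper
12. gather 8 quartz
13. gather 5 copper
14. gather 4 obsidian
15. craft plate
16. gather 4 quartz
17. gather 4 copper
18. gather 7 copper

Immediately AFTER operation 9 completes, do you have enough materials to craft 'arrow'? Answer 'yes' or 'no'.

After 1 (gather 7 copper): copper=7
After 2 (gather 5 quartz): copper=7 quartz=5
After 3 (gather 8 obsidian): copper=7 obsidian=8 quartz=5
After 4 (craft plate): copper=7 obsidian=4 plate=1 quartz=5
After 5 (gather 5 copper): copper=12 obsidian=4 plate=1 quartz=5
After 6 (consume 4 quartz): copper=12 obsidian=4 plate=1 quartz=1
After 7 (craft plate): copper=12 plate=2 quartz=1
After 8 (gather 6 quartz): copper=12 plate=2 quartz=7
After 9 (gather 1 quartz): copper=12 plate=2 quartz=8

Answer: no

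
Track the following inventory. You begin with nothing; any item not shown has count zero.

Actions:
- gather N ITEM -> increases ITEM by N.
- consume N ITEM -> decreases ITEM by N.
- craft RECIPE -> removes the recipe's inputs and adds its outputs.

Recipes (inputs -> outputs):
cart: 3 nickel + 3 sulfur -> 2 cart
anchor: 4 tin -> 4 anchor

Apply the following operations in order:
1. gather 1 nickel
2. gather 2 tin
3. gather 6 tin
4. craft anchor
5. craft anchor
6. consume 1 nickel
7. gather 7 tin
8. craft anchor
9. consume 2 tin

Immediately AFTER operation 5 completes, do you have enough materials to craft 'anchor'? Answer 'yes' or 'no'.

Answer: no

Derivation:
After 1 (gather 1 nickel): nickel=1
After 2 (gather 2 tin): nickel=1 tin=2
After 3 (gather 6 tin): nickel=1 tin=8
After 4 (craft anchor): anchor=4 nickel=1 tin=4
After 5 (craft anchor): anchor=8 nickel=1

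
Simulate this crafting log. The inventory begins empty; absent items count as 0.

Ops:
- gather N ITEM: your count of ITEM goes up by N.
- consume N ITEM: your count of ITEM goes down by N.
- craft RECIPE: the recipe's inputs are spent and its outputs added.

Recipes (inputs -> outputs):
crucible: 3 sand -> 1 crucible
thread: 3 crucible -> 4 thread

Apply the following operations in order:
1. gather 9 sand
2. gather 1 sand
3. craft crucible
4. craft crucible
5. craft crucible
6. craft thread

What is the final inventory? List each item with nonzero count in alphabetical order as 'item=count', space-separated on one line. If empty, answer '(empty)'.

Answer: sand=1 thread=4

Derivation:
After 1 (gather 9 sand): sand=9
After 2 (gather 1 sand): sand=10
After 3 (craft crucible): crucible=1 sand=7
After 4 (craft crucible): crucible=2 sand=4
After 5 (craft crucible): crucible=3 sand=1
After 6 (craft thread): sand=1 thread=4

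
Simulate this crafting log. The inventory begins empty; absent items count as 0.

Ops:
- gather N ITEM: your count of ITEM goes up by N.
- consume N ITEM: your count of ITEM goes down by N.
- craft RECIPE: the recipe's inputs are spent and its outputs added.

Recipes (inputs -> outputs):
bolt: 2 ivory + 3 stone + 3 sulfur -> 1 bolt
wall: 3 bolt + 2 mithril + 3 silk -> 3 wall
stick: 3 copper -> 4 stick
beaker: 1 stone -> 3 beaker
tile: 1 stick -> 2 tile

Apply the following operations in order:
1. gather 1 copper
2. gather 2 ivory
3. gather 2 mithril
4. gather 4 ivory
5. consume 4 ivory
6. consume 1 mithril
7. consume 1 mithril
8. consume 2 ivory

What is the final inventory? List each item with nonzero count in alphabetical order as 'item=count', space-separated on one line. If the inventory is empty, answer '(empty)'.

Answer: copper=1

Derivation:
After 1 (gather 1 copper): copper=1
After 2 (gather 2 ivory): copper=1 ivory=2
After 3 (gather 2 mithril): copper=1 ivory=2 mithril=2
After 4 (gather 4 ivory): copper=1 ivory=6 mithril=2
After 5 (consume 4 ivory): copper=1 ivory=2 mithril=2
After 6 (consume 1 mithril): copper=1 ivory=2 mithril=1
After 7 (consume 1 mithril): copper=1 ivory=2
After 8 (consume 2 ivory): copper=1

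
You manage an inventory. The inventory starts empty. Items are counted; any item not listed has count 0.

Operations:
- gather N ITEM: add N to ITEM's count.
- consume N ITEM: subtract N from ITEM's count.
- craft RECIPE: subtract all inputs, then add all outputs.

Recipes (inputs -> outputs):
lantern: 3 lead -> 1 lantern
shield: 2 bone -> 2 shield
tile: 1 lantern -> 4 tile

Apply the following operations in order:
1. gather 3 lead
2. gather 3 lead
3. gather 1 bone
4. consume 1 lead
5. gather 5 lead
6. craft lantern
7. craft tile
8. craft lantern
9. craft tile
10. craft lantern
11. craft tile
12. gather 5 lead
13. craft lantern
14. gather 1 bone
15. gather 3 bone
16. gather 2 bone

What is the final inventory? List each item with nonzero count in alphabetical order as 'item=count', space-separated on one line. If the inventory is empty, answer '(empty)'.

After 1 (gather 3 lead): lead=3
After 2 (gather 3 lead): lead=6
After 3 (gather 1 bone): bone=1 lead=6
After 4 (consume 1 lead): bone=1 lead=5
After 5 (gather 5 lead): bone=1 lead=10
After 6 (craft lantern): bone=1 lantern=1 lead=7
After 7 (craft tile): bone=1 lead=7 tile=4
After 8 (craft lantern): bone=1 lantern=1 lead=4 tile=4
After 9 (craft tile): bone=1 lead=4 tile=8
After 10 (craft lantern): bone=1 lantern=1 lead=1 tile=8
After 11 (craft tile): bone=1 lead=1 tile=12
After 12 (gather 5 lead): bone=1 lead=6 tile=12
After 13 (craft lantern): bone=1 lantern=1 lead=3 tile=12
After 14 (gather 1 bone): bone=2 lantern=1 lead=3 tile=12
After 15 (gather 3 bone): bone=5 lantern=1 lead=3 tile=12
After 16 (gather 2 bone): bone=7 lantern=1 lead=3 tile=12

Answer: bone=7 lantern=1 lead=3 tile=12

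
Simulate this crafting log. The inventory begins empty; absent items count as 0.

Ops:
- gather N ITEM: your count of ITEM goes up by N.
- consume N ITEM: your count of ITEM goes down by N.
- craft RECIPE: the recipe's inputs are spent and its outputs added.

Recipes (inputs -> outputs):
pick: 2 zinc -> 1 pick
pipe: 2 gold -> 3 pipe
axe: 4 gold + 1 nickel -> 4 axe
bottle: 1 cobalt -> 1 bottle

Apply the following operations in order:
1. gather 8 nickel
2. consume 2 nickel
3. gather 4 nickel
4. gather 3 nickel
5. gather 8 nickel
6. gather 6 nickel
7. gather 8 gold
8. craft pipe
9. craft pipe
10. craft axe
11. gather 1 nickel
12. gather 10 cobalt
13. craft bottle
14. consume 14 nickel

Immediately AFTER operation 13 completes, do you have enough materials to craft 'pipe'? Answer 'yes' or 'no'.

Answer: no

Derivation:
After 1 (gather 8 nickel): nickel=8
After 2 (consume 2 nickel): nickel=6
After 3 (gather 4 nickel): nickel=10
After 4 (gather 3 nickel): nickel=13
After 5 (gather 8 nickel): nickel=21
After 6 (gather 6 nickel): nickel=27
After 7 (gather 8 gold): gold=8 nickel=27
After 8 (craft pipe): gold=6 nickel=27 pipe=3
After 9 (craft pipe): gold=4 nickel=27 pipe=6
After 10 (craft axe): axe=4 nickel=26 pipe=6
After 11 (gather 1 nickel): axe=4 nickel=27 pipe=6
After 12 (gather 10 cobalt): axe=4 cobalt=10 nickel=27 pipe=6
After 13 (craft bottle): axe=4 bottle=1 cobalt=9 nickel=27 pipe=6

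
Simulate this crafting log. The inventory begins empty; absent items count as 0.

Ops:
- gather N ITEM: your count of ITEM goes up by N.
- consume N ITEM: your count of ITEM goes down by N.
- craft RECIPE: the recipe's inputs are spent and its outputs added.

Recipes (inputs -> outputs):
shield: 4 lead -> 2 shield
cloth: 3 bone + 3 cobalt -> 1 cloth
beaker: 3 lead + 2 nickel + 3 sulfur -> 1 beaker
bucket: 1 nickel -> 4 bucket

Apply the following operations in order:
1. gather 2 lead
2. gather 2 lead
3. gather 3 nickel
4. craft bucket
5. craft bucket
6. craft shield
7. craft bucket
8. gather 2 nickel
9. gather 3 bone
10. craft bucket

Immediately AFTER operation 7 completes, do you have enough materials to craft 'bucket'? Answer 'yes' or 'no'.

After 1 (gather 2 lead): lead=2
After 2 (gather 2 lead): lead=4
After 3 (gather 3 nickel): lead=4 nickel=3
After 4 (craft bucket): bucket=4 lead=4 nickel=2
After 5 (craft bucket): bucket=8 lead=4 nickel=1
After 6 (craft shield): bucket=8 nickel=1 shield=2
After 7 (craft bucket): bucket=12 shield=2

Answer: no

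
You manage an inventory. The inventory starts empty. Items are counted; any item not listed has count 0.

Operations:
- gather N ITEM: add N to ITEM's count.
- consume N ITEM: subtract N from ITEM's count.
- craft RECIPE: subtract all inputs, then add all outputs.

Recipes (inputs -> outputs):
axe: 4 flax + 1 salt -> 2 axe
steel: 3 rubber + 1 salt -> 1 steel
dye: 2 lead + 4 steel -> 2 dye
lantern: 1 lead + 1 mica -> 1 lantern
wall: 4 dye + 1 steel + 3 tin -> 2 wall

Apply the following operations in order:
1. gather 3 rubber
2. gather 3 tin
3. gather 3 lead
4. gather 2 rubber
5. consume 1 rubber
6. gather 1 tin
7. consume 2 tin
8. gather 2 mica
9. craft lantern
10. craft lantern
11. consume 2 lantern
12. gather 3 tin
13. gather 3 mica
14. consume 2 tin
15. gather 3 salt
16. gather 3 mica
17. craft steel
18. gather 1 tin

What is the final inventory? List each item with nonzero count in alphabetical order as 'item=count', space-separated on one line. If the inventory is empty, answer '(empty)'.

After 1 (gather 3 rubber): rubber=3
After 2 (gather 3 tin): rubber=3 tin=3
After 3 (gather 3 lead): lead=3 rubber=3 tin=3
After 4 (gather 2 rubber): lead=3 rubber=5 tin=3
After 5 (consume 1 rubber): lead=3 rubber=4 tin=3
After 6 (gather 1 tin): lead=3 rubber=4 tin=4
After 7 (consume 2 tin): lead=3 rubber=4 tin=2
After 8 (gather 2 mica): lead=3 mica=2 rubber=4 tin=2
After 9 (craft lantern): lantern=1 lead=2 mica=1 rubber=4 tin=2
After 10 (craft lantern): lantern=2 lead=1 rubber=4 tin=2
After 11 (consume 2 lantern): lead=1 rubber=4 tin=2
After 12 (gather 3 tin): lead=1 rubber=4 tin=5
After 13 (gather 3 mica): lead=1 mica=3 rubber=4 tin=5
After 14 (consume 2 tin): lead=1 mica=3 rubber=4 tin=3
After 15 (gather 3 salt): lead=1 mica=3 rubber=4 salt=3 tin=3
After 16 (gather 3 mica): lead=1 mica=6 rubber=4 salt=3 tin=3
After 17 (craft steel): lead=1 mica=6 rubber=1 salt=2 steel=1 tin=3
After 18 (gather 1 tin): lead=1 mica=6 rubber=1 salt=2 steel=1 tin=4

Answer: lead=1 mica=6 rubber=1 salt=2 steel=1 tin=4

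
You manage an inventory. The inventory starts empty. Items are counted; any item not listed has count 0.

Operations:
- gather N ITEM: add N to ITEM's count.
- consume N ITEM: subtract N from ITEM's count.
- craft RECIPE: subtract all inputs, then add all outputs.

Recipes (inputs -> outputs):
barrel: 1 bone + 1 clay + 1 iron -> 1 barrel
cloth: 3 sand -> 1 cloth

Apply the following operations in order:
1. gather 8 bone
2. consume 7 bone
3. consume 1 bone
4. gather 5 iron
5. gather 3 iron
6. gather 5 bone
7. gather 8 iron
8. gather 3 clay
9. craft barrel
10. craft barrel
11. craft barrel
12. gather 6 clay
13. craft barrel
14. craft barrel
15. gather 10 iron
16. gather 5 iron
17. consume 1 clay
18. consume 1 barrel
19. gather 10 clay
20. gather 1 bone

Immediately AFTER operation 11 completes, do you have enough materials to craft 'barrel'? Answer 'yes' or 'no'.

Answer: no

Derivation:
After 1 (gather 8 bone): bone=8
After 2 (consume 7 bone): bone=1
After 3 (consume 1 bone): (empty)
After 4 (gather 5 iron): iron=5
After 5 (gather 3 iron): iron=8
After 6 (gather 5 bone): bone=5 iron=8
After 7 (gather 8 iron): bone=5 iron=16
After 8 (gather 3 clay): bone=5 clay=3 iron=16
After 9 (craft barrel): barrel=1 bone=4 clay=2 iron=15
After 10 (craft barrel): barrel=2 bone=3 clay=1 iron=14
After 11 (craft barrel): barrel=3 bone=2 iron=13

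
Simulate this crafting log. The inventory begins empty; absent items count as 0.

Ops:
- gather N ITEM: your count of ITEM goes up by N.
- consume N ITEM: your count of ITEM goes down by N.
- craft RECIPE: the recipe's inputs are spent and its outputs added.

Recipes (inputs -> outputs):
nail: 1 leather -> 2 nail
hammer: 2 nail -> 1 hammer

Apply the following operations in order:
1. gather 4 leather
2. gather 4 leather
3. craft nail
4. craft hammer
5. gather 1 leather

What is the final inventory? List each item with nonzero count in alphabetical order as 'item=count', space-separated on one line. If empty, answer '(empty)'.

After 1 (gather 4 leather): leather=4
After 2 (gather 4 leather): leather=8
After 3 (craft nail): leather=7 nail=2
After 4 (craft hammer): hammer=1 leather=7
After 5 (gather 1 leather): hammer=1 leather=8

Answer: hammer=1 leather=8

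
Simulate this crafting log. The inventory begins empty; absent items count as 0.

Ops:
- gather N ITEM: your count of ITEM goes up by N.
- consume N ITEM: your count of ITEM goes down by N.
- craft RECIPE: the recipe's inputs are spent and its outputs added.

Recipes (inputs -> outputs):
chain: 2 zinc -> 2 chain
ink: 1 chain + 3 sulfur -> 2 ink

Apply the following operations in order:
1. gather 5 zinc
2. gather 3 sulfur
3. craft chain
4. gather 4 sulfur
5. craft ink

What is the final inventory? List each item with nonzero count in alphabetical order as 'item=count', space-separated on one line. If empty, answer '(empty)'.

After 1 (gather 5 zinc): zinc=5
After 2 (gather 3 sulfur): sulfur=3 zinc=5
After 3 (craft chain): chain=2 sulfur=3 zinc=3
After 4 (gather 4 sulfur): chain=2 sulfur=7 zinc=3
After 5 (craft ink): chain=1 ink=2 sulfur=4 zinc=3

Answer: chain=1 ink=2 sulfur=4 zinc=3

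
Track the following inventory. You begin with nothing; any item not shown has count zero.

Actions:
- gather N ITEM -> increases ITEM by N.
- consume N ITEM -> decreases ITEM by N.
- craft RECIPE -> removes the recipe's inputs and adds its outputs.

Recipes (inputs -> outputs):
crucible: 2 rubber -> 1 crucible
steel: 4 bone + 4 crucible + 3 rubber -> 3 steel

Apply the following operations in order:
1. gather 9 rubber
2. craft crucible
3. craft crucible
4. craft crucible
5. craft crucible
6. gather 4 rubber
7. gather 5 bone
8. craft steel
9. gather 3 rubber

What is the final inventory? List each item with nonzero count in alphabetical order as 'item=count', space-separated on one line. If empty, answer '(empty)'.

After 1 (gather 9 rubber): rubber=9
After 2 (craft crucible): crucible=1 rubber=7
After 3 (craft crucible): crucible=2 rubber=5
After 4 (craft crucible): crucible=3 rubber=3
After 5 (craft crucible): crucible=4 rubber=1
After 6 (gather 4 rubber): crucible=4 rubber=5
After 7 (gather 5 bone): bone=5 crucible=4 rubber=5
After 8 (craft steel): bone=1 rubber=2 steel=3
After 9 (gather 3 rubber): bone=1 rubber=5 steel=3

Answer: bone=1 rubber=5 steel=3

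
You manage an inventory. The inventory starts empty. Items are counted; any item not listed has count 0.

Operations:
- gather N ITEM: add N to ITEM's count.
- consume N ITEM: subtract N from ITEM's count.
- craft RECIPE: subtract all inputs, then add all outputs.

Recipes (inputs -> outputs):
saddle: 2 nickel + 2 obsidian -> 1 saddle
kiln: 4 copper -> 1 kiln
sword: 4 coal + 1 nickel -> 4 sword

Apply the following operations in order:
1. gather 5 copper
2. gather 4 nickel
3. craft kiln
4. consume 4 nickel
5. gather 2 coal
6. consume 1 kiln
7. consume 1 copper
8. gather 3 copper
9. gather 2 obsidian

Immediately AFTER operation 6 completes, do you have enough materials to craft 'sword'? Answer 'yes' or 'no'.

After 1 (gather 5 copper): copper=5
After 2 (gather 4 nickel): copper=5 nickel=4
After 3 (craft kiln): copper=1 kiln=1 nickel=4
After 4 (consume 4 nickel): copper=1 kiln=1
After 5 (gather 2 coal): coal=2 copper=1 kiln=1
After 6 (consume 1 kiln): coal=2 copper=1

Answer: no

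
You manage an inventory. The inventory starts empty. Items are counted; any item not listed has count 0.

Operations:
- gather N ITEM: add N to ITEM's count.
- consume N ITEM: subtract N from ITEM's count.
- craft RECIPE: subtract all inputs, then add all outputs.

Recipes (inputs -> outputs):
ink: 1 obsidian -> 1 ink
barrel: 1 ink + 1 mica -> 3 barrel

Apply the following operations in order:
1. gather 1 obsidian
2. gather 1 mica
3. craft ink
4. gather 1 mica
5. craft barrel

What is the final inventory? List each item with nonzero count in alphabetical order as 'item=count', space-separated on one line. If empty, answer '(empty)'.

After 1 (gather 1 obsidian): obsidian=1
After 2 (gather 1 mica): mica=1 obsidian=1
After 3 (craft ink): ink=1 mica=1
After 4 (gather 1 mica): ink=1 mica=2
After 5 (craft barrel): barrel=3 mica=1

Answer: barrel=3 mica=1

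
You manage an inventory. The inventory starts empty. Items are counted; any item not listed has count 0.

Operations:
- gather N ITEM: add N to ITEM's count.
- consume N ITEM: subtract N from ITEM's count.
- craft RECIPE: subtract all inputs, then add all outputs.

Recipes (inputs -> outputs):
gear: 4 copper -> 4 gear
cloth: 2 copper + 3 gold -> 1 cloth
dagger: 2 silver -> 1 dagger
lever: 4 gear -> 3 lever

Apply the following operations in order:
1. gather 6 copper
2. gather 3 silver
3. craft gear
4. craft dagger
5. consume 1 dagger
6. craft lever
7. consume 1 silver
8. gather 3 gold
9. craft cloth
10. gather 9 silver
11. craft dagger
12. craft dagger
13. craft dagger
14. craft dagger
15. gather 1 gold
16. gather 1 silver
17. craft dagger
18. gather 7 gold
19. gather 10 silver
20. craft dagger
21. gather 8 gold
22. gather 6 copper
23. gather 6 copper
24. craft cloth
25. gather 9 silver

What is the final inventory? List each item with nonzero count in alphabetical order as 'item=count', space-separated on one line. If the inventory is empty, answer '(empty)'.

After 1 (gather 6 copper): copper=6
After 2 (gather 3 silver): copper=6 silver=3
After 3 (craft gear): copper=2 gear=4 silver=3
After 4 (craft dagger): copper=2 dagger=1 gear=4 silver=1
After 5 (consume 1 dagger): copper=2 gear=4 silver=1
After 6 (craft lever): copper=2 lever=3 silver=1
After 7 (consume 1 silver): copper=2 lever=3
After 8 (gather 3 gold): copper=2 gold=3 lever=3
After 9 (craft cloth): cloth=1 lever=3
After 10 (gather 9 silver): cloth=1 lever=3 silver=9
After 11 (craft dagger): cloth=1 dagger=1 lever=3 silver=7
After 12 (craft dagger): cloth=1 dagger=2 lever=3 silver=5
After 13 (craft dagger): cloth=1 dagger=3 lever=3 silver=3
After 14 (craft dagger): cloth=1 dagger=4 lever=3 silver=1
After 15 (gather 1 gold): cloth=1 dagger=4 gold=1 lever=3 silver=1
After 16 (gather 1 silver): cloth=1 dagger=4 gold=1 lever=3 silver=2
After 17 (craft dagger): cloth=1 dagger=5 gold=1 lever=3
After 18 (gather 7 gold): cloth=1 dagger=5 gold=8 lever=3
After 19 (gather 10 silver): cloth=1 dagger=5 gold=8 lever=3 silver=10
After 20 (craft dagger): cloth=1 dagger=6 gold=8 lever=3 silver=8
After 21 (gather 8 gold): cloth=1 dagger=6 gold=16 lever=3 silver=8
After 22 (gather 6 copper): cloth=1 copper=6 dagger=6 gold=16 lever=3 silver=8
After 23 (gather 6 copper): cloth=1 copper=12 dagger=6 gold=16 lever=3 silver=8
After 24 (craft cloth): cloth=2 copper=10 dagger=6 gold=13 lever=3 silver=8
After 25 (gather 9 silver): cloth=2 copper=10 dagger=6 gold=13 lever=3 silver=17

Answer: cloth=2 copper=10 dagger=6 gold=13 lever=3 silver=17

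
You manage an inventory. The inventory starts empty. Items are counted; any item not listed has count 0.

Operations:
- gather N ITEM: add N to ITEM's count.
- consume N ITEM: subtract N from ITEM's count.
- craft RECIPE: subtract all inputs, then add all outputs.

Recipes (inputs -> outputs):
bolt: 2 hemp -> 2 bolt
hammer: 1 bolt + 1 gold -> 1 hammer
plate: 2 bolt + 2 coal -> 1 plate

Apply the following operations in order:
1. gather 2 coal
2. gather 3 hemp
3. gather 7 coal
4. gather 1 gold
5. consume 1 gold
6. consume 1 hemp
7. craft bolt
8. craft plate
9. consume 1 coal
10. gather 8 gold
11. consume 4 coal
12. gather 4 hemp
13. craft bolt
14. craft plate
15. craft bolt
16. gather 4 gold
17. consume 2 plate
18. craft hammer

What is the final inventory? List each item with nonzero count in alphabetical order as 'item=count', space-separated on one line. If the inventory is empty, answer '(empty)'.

Answer: bolt=1 gold=11 hammer=1

Derivation:
After 1 (gather 2 coal): coal=2
After 2 (gather 3 hemp): coal=2 hemp=3
After 3 (gather 7 coal): coal=9 hemp=3
After 4 (gather 1 gold): coal=9 gold=1 hemp=3
After 5 (consume 1 gold): coal=9 hemp=3
After 6 (consume 1 hemp): coal=9 hemp=2
After 7 (craft bolt): bolt=2 coal=9
After 8 (craft plate): coal=7 plate=1
After 9 (consume 1 coal): coal=6 plate=1
After 10 (gather 8 gold): coal=6 gold=8 plate=1
After 11 (consume 4 coal): coal=2 gold=8 plate=1
After 12 (gather 4 hemp): coal=2 gold=8 hemp=4 plate=1
After 13 (craft bolt): bolt=2 coal=2 gold=8 hemp=2 plate=1
After 14 (craft plate): gold=8 hemp=2 plate=2
After 15 (craft bolt): bolt=2 gold=8 plate=2
After 16 (gather 4 gold): bolt=2 gold=12 plate=2
After 17 (consume 2 plate): bolt=2 gold=12
After 18 (craft hammer): bolt=1 gold=11 hammer=1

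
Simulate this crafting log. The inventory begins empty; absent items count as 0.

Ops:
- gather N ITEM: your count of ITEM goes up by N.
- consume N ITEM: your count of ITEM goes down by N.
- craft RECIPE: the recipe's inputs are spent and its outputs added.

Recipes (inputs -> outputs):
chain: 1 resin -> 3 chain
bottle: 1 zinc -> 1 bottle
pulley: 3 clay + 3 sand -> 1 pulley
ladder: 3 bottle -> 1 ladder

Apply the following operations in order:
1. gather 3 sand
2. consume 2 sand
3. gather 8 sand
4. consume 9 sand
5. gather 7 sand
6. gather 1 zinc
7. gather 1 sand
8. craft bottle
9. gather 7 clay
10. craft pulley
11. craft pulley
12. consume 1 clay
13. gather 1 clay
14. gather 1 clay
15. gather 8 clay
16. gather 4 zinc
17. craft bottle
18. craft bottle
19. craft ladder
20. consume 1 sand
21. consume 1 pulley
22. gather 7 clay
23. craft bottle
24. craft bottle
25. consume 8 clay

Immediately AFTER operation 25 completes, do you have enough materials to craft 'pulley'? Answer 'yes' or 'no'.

After 1 (gather 3 sand): sand=3
After 2 (consume 2 sand): sand=1
After 3 (gather 8 sand): sand=9
After 4 (consume 9 sand): (empty)
After 5 (gather 7 sand): sand=7
After 6 (gather 1 zinc): sand=7 zinc=1
After 7 (gather 1 sand): sand=8 zinc=1
After 8 (craft bottle): bottle=1 sand=8
After 9 (gather 7 clay): bottle=1 clay=7 sand=8
After 10 (craft pulley): bottle=1 clay=4 pulley=1 sand=5
After 11 (craft pulley): bottle=1 clay=1 pulley=2 sand=2
After 12 (consume 1 clay): bottle=1 pulley=2 sand=2
After 13 (gather 1 clay): bottle=1 clay=1 pulley=2 sand=2
After 14 (gather 1 clay): bottle=1 clay=2 pulley=2 sand=2
After 15 (gather 8 clay): bottle=1 clay=10 pulley=2 sand=2
After 16 (gather 4 zinc): bottle=1 clay=10 pulley=2 sand=2 zinc=4
After 17 (craft bottle): bottle=2 clay=10 pulley=2 sand=2 zinc=3
After 18 (craft bottle): bottle=3 clay=10 pulley=2 sand=2 zinc=2
After 19 (craft ladder): clay=10 ladder=1 pulley=2 sand=2 zinc=2
After 20 (consume 1 sand): clay=10 ladder=1 pulley=2 sand=1 zinc=2
After 21 (consume 1 pulley): clay=10 ladder=1 pulley=1 sand=1 zinc=2
After 22 (gather 7 clay): clay=17 ladder=1 pulley=1 sand=1 zinc=2
After 23 (craft bottle): bottle=1 clay=17 ladder=1 pulley=1 sand=1 zinc=1
After 24 (craft bottle): bottle=2 clay=17 ladder=1 pulley=1 sand=1
After 25 (consume 8 clay): bottle=2 clay=9 ladder=1 pulley=1 sand=1

Answer: no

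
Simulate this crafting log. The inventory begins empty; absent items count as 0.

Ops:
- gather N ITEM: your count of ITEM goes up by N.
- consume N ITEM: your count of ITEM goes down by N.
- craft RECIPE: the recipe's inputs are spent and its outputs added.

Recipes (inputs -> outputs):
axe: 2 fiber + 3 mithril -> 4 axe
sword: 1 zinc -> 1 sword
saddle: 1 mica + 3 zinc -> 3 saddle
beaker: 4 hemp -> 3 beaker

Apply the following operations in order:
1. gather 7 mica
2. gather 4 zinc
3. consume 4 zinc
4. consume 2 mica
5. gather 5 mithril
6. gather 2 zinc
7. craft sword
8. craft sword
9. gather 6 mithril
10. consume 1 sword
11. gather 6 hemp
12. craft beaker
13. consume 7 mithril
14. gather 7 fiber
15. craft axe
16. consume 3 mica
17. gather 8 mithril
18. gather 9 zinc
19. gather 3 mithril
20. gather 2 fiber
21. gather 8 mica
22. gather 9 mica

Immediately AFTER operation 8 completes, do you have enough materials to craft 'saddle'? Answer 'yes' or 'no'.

Answer: no

Derivation:
After 1 (gather 7 mica): mica=7
After 2 (gather 4 zinc): mica=7 zinc=4
After 3 (consume 4 zinc): mica=7
After 4 (consume 2 mica): mica=5
After 5 (gather 5 mithril): mica=5 mithril=5
After 6 (gather 2 zinc): mica=5 mithril=5 zinc=2
After 7 (craft sword): mica=5 mithril=5 sword=1 zinc=1
After 8 (craft sword): mica=5 mithril=5 sword=2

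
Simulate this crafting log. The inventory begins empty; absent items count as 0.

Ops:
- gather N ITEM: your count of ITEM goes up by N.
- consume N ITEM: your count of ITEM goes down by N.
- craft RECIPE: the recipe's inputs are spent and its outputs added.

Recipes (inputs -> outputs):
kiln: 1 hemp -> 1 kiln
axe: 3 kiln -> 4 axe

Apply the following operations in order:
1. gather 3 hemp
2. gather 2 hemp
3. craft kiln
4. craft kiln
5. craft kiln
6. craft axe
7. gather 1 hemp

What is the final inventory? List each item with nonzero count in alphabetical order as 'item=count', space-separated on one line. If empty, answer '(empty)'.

After 1 (gather 3 hemp): hemp=3
After 2 (gather 2 hemp): hemp=5
After 3 (craft kiln): hemp=4 kiln=1
After 4 (craft kiln): hemp=3 kiln=2
After 5 (craft kiln): hemp=2 kiln=3
After 6 (craft axe): axe=4 hemp=2
After 7 (gather 1 hemp): axe=4 hemp=3

Answer: axe=4 hemp=3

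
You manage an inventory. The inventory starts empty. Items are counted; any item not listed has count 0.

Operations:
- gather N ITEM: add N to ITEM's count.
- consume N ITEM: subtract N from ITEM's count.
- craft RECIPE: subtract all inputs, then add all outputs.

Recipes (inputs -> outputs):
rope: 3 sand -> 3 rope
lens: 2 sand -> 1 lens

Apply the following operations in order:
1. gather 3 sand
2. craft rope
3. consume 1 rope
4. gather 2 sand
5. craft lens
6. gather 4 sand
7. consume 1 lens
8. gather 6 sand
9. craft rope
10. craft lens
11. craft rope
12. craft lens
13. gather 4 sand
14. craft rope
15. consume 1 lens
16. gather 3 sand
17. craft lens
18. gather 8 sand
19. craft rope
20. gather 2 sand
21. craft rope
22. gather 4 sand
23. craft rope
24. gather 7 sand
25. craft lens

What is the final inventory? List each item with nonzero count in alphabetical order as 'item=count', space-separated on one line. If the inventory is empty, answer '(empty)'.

After 1 (gather 3 sand): sand=3
After 2 (craft rope): rope=3
After 3 (consume 1 rope): rope=2
After 4 (gather 2 sand): rope=2 sand=2
After 5 (craft lens): lens=1 rope=2
After 6 (gather 4 sand): lens=1 rope=2 sand=4
After 7 (consume 1 lens): rope=2 sand=4
After 8 (gather 6 sand): rope=2 sand=10
After 9 (craft rope): rope=5 sand=7
After 10 (craft lens): lens=1 rope=5 sand=5
After 11 (craft rope): lens=1 rope=8 sand=2
After 12 (craft lens): lens=2 rope=8
After 13 (gather 4 sand): lens=2 rope=8 sand=4
After 14 (craft rope): lens=2 rope=11 sand=1
After 15 (consume 1 lens): lens=1 rope=11 sand=1
After 16 (gather 3 sand): lens=1 rope=11 sand=4
After 17 (craft lens): lens=2 rope=11 sand=2
After 18 (gather 8 sand): lens=2 rope=11 sand=10
After 19 (craft rope): lens=2 rope=14 sand=7
After 20 (gather 2 sand): lens=2 rope=14 sand=9
After 21 (craft rope): lens=2 rope=17 sand=6
After 22 (gather 4 sand): lens=2 rope=17 sand=10
After 23 (craft rope): lens=2 rope=20 sand=7
After 24 (gather 7 sand): lens=2 rope=20 sand=14
After 25 (craft lens): lens=3 rope=20 sand=12

Answer: lens=3 rope=20 sand=12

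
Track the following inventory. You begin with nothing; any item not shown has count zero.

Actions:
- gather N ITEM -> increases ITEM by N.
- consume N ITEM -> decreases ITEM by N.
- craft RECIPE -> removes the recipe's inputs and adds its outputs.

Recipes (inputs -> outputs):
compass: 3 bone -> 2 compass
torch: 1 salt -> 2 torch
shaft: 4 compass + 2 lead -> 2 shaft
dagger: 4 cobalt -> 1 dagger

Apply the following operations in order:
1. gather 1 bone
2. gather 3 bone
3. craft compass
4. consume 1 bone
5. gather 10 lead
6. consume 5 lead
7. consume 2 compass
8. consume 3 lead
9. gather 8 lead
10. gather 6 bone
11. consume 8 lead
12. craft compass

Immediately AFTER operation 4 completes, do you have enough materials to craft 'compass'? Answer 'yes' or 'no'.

Answer: no

Derivation:
After 1 (gather 1 bone): bone=1
After 2 (gather 3 bone): bone=4
After 3 (craft compass): bone=1 compass=2
After 4 (consume 1 bone): compass=2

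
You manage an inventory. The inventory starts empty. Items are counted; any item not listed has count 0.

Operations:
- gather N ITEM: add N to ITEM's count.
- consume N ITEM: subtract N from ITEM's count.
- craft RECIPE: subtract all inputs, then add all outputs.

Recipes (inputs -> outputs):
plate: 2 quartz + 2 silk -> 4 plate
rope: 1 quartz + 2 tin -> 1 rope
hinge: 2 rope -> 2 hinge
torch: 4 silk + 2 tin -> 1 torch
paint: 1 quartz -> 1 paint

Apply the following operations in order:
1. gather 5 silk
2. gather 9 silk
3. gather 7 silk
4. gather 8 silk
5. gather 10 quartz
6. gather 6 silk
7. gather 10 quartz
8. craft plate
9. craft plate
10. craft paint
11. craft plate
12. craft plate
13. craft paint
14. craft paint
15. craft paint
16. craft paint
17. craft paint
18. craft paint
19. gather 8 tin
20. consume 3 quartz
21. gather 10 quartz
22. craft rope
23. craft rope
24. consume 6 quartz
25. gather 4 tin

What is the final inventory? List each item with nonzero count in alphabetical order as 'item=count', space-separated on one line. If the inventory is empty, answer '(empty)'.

Answer: paint=7 plate=16 quartz=4 rope=2 silk=27 tin=8

Derivation:
After 1 (gather 5 silk): silk=5
After 2 (gather 9 silk): silk=14
After 3 (gather 7 silk): silk=21
After 4 (gather 8 silk): silk=29
After 5 (gather 10 quartz): quartz=10 silk=29
After 6 (gather 6 silk): quartz=10 silk=35
After 7 (gather 10 quartz): quartz=20 silk=35
After 8 (craft plate): plate=4 quartz=18 silk=33
After 9 (craft plate): plate=8 quartz=16 silk=31
After 10 (craft paint): paint=1 plate=8 quartz=15 silk=31
After 11 (craft plate): paint=1 plate=12 quartz=13 silk=29
After 12 (craft plate): paint=1 plate=16 quartz=11 silk=27
After 13 (craft paint): paint=2 plate=16 quartz=10 silk=27
After 14 (craft paint): paint=3 plate=16 quartz=9 silk=27
After 15 (craft paint): paint=4 plate=16 quartz=8 silk=27
After 16 (craft paint): paint=5 plate=16 quartz=7 silk=27
After 17 (craft paint): paint=6 plate=16 quartz=6 silk=27
After 18 (craft paint): paint=7 plate=16 quartz=5 silk=27
After 19 (gather 8 tin): paint=7 plate=16 quartz=5 silk=27 tin=8
After 20 (consume 3 quartz): paint=7 plate=16 quartz=2 silk=27 tin=8
After 21 (gather 10 quartz): paint=7 plate=16 quartz=12 silk=27 tin=8
After 22 (craft rope): paint=7 plate=16 quartz=11 rope=1 silk=27 tin=6
After 23 (craft rope): paint=7 plate=16 quartz=10 rope=2 silk=27 tin=4
After 24 (consume 6 quartz): paint=7 plate=16 quartz=4 rope=2 silk=27 tin=4
After 25 (gather 4 tin): paint=7 plate=16 quartz=4 rope=2 silk=27 tin=8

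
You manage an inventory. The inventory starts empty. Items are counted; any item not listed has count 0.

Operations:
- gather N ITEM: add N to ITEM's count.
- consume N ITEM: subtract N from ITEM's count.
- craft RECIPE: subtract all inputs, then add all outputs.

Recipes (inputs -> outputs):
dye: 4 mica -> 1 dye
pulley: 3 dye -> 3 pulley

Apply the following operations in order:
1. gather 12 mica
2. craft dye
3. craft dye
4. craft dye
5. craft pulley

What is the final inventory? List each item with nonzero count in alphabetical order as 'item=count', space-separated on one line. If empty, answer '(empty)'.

After 1 (gather 12 mica): mica=12
After 2 (craft dye): dye=1 mica=8
After 3 (craft dye): dye=2 mica=4
After 4 (craft dye): dye=3
After 5 (craft pulley): pulley=3

Answer: pulley=3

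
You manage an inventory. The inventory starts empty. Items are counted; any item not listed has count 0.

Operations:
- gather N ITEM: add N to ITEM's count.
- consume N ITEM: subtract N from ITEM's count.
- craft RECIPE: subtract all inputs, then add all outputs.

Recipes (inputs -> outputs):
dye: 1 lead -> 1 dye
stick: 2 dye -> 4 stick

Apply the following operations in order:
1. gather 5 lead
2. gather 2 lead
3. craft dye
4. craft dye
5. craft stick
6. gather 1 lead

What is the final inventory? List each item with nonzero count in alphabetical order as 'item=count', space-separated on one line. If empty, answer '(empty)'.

After 1 (gather 5 lead): lead=5
After 2 (gather 2 lead): lead=7
After 3 (craft dye): dye=1 lead=6
After 4 (craft dye): dye=2 lead=5
After 5 (craft stick): lead=5 stick=4
After 6 (gather 1 lead): lead=6 stick=4

Answer: lead=6 stick=4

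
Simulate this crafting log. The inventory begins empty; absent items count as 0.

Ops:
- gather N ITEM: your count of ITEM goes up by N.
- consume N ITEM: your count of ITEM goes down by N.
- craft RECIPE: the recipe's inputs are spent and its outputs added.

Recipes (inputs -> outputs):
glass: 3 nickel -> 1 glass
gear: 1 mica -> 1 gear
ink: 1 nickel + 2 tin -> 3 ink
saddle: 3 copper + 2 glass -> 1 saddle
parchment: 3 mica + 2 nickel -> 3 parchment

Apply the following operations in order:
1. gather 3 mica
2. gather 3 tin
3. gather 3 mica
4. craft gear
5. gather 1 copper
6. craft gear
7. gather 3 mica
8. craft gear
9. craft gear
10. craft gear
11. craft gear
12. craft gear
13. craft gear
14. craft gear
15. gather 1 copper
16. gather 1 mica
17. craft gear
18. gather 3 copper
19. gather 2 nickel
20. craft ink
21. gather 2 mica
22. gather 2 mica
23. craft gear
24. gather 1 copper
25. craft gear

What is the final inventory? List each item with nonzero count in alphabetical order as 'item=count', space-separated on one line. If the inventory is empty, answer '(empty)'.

After 1 (gather 3 mica): mica=3
After 2 (gather 3 tin): mica=3 tin=3
After 3 (gather 3 mica): mica=6 tin=3
After 4 (craft gear): gear=1 mica=5 tin=3
After 5 (gather 1 copper): copper=1 gear=1 mica=5 tin=3
After 6 (craft gear): copper=1 gear=2 mica=4 tin=3
After 7 (gather 3 mica): copper=1 gear=2 mica=7 tin=3
After 8 (craft gear): copper=1 gear=3 mica=6 tin=3
After 9 (craft gear): copper=1 gear=4 mica=5 tin=3
After 10 (craft gear): copper=1 gear=5 mica=4 tin=3
After 11 (craft gear): copper=1 gear=6 mica=3 tin=3
After 12 (craft gear): copper=1 gear=7 mica=2 tin=3
After 13 (craft gear): copper=1 gear=8 mica=1 tin=3
After 14 (craft gear): copper=1 gear=9 tin=3
After 15 (gather 1 copper): copper=2 gear=9 tin=3
After 16 (gather 1 mica): copper=2 gear=9 mica=1 tin=3
After 17 (craft gear): copper=2 gear=10 tin=3
After 18 (gather 3 copper): copper=5 gear=10 tin=3
After 19 (gather 2 nickel): copper=5 gear=10 nickel=2 tin=3
After 20 (craft ink): copper=5 gear=10 ink=3 nickel=1 tin=1
After 21 (gather 2 mica): copper=5 gear=10 ink=3 mica=2 nickel=1 tin=1
After 22 (gather 2 mica): copper=5 gear=10 ink=3 mica=4 nickel=1 tin=1
After 23 (craft gear): copper=5 gear=11 ink=3 mica=3 nickel=1 tin=1
After 24 (gather 1 copper): copper=6 gear=11 ink=3 mica=3 nickel=1 tin=1
After 25 (craft gear): copper=6 gear=12 ink=3 mica=2 nickel=1 tin=1

Answer: copper=6 gear=12 ink=3 mica=2 nickel=1 tin=1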